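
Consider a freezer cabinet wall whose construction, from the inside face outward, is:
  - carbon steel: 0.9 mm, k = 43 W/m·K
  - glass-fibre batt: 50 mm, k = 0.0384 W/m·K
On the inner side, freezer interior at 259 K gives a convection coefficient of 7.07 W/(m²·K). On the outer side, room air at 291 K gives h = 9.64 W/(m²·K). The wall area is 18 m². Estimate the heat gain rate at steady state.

Q ≈ 372 W

Treating each layer as a thermal resistance in series:
R_inner film = 1/(h_i·A) = 1/(7.07×18) = 0.007858 K/W
R_carbon steel = L/(kA) = 0.0009/(43×18) = 1.163×10^-6 K/W
R_glass-fibre batt = L/(kA) = 0.05/(0.0384×18) = 0.07234 K/W
R_outer film = 1/(h_o·A) = 1/(9.64×18) = 0.005763 K/W
R_total = 0.08596 K/W
Q = ΔT / R_total = 32 / 0.08596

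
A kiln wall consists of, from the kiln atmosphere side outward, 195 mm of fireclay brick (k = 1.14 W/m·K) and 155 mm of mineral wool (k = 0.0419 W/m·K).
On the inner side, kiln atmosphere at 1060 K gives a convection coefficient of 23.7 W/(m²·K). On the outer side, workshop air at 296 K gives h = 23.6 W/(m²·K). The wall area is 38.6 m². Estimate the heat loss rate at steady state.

Thermal resistances in series:
R_inner film = 1/(h_i·A) = 1/(23.7×38.6) = 0.001093 K/W
R_fireclay brick = L/(kA) = 0.195/(1.14×38.6) = 0.004431 K/W
R_mineral wool = L/(kA) = 0.155/(0.0419×38.6) = 0.09584 K/W
R_outer film = 1/(h_o·A) = 1/(23.6×38.6) = 0.001098 K/W
R_total = 0.1025 K/W
Q = ΔT / R_total = 764 / 0.1025

Q ≈ 7460 W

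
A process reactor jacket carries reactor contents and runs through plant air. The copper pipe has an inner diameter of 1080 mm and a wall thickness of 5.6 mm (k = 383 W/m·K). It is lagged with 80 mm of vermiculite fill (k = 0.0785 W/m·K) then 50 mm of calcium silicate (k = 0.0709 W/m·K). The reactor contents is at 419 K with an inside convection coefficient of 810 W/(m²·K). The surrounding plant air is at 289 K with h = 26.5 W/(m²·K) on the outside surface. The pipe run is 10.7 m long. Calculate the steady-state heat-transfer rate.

For a radial system each layer contributes R = ln(r_out/r_in)/(2πkL); films add R = 1/(hA).
R_inner film = 1/(h_i·2πr₁L) = 1/(810×2π×0.54×10.7) = 3.401×10^-5 K/W
R_copper pipe wall = ln(545.6/540)/(2π×383×10.7) = 4.007×10^-7 K/W
R_vermiculite fill = ln(625.6/545.6)/(2π×0.0785×10.7) = 0.02593 K/W
R_calcium silicate = ln(675.6/625.6)/(2π×0.0709×10.7) = 0.01613 K/W
R_outer film = 1/(h_o·2πr_oL) = 1/(26.5×2π×0.6756×10.7) = 8.308×10^-4 K/W
R_total = 0.04292 K/W
Q = ΔT/R_total = 130/0.04292

Q ≈ 3030 W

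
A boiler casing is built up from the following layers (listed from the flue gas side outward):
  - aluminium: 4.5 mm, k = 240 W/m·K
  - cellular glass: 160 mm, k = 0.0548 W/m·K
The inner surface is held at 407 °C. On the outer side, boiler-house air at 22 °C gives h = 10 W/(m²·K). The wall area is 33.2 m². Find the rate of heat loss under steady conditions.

Q ≈ 4230 W

Treating each layer as a thermal resistance in series:
R_aluminium = L/(kA) = 0.0045/(240×33.2) = 5.648×10^-7 K/W
R_cellular glass = L/(kA) = 0.16/(0.0548×33.2) = 0.08794 K/W
R_outer film = 1/(h_o·A) = 1/(10×33.2) = 0.003012 K/W
R_total = 0.09096 K/W
Q = ΔT / R_total = 385 / 0.09096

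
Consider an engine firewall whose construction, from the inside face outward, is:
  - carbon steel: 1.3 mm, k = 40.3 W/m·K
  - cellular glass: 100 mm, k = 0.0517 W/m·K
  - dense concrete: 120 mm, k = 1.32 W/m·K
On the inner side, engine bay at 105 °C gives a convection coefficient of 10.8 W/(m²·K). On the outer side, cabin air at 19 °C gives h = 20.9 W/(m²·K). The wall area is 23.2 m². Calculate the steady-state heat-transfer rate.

Q ≈ 921 W

Model the wall as resistances in series:
R_inner film = 1/(h_i·A) = 1/(10.8×23.2) = 0.003991 K/W
R_carbon steel = L/(kA) = 0.0013/(40.3×23.2) = 1.39×10^-6 K/W
R_cellular glass = L/(kA) = 0.1/(0.0517×23.2) = 0.08337 K/W
R_dense concrete = L/(kA) = 0.12/(1.32×23.2) = 0.003918 K/W
R_outer film = 1/(h_o·A) = 1/(20.9×23.2) = 0.002062 K/W
R_total = 0.09335 K/W
Q = ΔT / R_total = 86 / 0.09335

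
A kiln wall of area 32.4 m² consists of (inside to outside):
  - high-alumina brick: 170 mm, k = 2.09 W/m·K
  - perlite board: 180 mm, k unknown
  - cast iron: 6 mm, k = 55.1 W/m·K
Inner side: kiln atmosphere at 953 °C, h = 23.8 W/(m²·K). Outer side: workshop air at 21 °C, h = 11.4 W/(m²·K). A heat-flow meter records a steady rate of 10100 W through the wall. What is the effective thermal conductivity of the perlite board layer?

Model the wall as resistances in series:
R_inner film = 1/(h_i·A) = 1/(23.8×32.4) = 0.001297 K/W
R_high-alumina brick = L/(kA) = 0.17/(2.09×32.4) = 0.00251 K/W
R_cast iron = L/(kA) = 0.006/(55.1×32.4) = 3.361×10^-6 K/W
R_outer film = 1/(h_o·A) = 1/(11.4×32.4) = 0.002707 K/W
Sum of known resistances R_other = 0.006518 K/W
Total R = ΔT/Q = 932/10100 = 0.09228 K/W
R_perlite board = R_total − R_other = 0.08576 K/W
k = L/(R·A) = 0.18/(0.08576×32.4)

k ≈ 0.0648 W/(m·K)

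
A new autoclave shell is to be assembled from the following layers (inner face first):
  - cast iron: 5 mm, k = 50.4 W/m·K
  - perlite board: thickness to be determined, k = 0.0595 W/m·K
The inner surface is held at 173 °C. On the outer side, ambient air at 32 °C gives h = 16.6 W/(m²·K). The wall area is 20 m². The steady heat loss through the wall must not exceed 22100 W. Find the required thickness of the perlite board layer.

Using the resistance-network approach (series):
R_cast iron = L/(kA) = 0.005/(50.4×20) = 4.96×10^-6 K/W
R_outer film = 1/(h_o·A) = 1/(16.6×20) = 0.003012 K/W
Sum of the known resistances R_other = 0.003017 K/W
Required total resistance R_tot = ΔT/Q_allow = 141/22100 = 0.00638 K/W
R_perlite board = R_tot − R_other = 0.003363 K/W
L = R·k·A = 0.003363×0.0595×20

L ≈ 4 mm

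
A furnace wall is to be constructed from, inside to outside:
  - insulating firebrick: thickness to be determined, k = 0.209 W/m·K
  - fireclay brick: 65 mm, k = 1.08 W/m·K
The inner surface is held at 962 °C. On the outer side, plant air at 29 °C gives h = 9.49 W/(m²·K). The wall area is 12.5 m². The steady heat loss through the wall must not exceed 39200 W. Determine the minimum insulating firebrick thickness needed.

L ≈ 27.6 mm

Thermal resistances in series:
R_fireclay brick = L/(kA) = 0.065/(1.08×12.5) = 0.004815 K/W
R_outer film = 1/(h_o·A) = 1/(9.49×12.5) = 0.00843 K/W
Sum of the known resistances R_other = 0.01324 K/W
Required total resistance R_tot = ΔT/Q_allow = 933/39200 = 0.0238 K/W
R_insulating firebrick = R_tot − R_other = 0.01056 K/W
L = R·k·A = 0.01056×0.209×12.5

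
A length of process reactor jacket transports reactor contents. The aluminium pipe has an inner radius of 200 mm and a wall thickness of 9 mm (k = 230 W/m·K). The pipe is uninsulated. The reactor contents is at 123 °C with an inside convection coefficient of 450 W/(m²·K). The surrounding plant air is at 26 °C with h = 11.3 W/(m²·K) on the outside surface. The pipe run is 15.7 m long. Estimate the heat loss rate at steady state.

Radial resistances (cylindrical: R_cond = ln(r_o/r_i)/(2πkL), R_conv = 1/(h·2πrL)):
R_inner film = 1/(h_i·2πr₁L) = 1/(450×2π×0.2×15.7) = 1.126×10^-4 K/W
R_aluminium pipe wall = ln(209/200)/(2π×230×15.7) = 1.94×10^-6 K/W
R_outer film = 1/(h_o·2πr_oL) = 1/(11.3×2π×0.209×15.7) = 0.004292 K/W
R_total = 0.004407 K/W
Q = ΔT/R_total = 97/0.004407

Q ≈ 22000 W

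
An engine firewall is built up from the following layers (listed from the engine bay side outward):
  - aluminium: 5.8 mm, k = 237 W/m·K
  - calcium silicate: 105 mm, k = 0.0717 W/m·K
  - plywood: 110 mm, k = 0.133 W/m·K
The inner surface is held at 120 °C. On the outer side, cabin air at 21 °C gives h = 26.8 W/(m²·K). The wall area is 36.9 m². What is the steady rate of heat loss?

Model the wall as resistances in series:
R_aluminium = L/(kA) = 0.0058/(237×36.9) = 6.632×10^-7 K/W
R_calcium silicate = L/(kA) = 0.105/(0.0717×36.9) = 0.03969 K/W
R_plywood = L/(kA) = 0.11/(0.133×36.9) = 0.02241 K/W
R_outer film = 1/(h_o·A) = 1/(26.8×36.9) = 0.001011 K/W
R_total = 0.06311 K/W
Q = ΔT / R_total = 99 / 0.06311

Q ≈ 1570 W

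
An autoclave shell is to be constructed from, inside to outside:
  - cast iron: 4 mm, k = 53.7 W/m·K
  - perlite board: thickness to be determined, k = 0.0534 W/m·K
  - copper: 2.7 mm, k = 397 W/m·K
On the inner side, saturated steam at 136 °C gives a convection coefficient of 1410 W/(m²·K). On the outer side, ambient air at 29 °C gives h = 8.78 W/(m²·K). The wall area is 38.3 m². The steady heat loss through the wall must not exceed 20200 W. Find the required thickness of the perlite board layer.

L ≈ 4.71 mm

Series thermal resistances:
R_inner film = 1/(h_i·A) = 1/(1410×38.3) = 1.852×10^-5 K/W
R_cast iron = L/(kA) = 0.004/(53.7×38.3) = 1.945×10^-6 K/W
R_copper = L/(kA) = 0.0027/(397×38.3) = 1.776×10^-7 K/W
R_outer film = 1/(h_o·A) = 1/(8.78×38.3) = 0.002974 K/W
Sum of the known resistances R_other = 0.002994 K/W
Required total resistance R_tot = ΔT/Q_allow = 107/20200 = 0.005297 K/W
R_perlite board = R_tot − R_other = 0.002303 K/W
L = R·k·A = 0.002303×0.0534×38.3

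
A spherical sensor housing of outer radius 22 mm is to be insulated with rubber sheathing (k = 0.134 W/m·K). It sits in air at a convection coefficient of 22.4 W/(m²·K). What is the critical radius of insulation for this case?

r_cr ≈ 12 mm

For a sphere r_cr = 2k/h = 2×0.134/22.4
r_cr = 12 mm; since the bare radius (22 mm) is above r_cr, any added insulation will reduce heat loss.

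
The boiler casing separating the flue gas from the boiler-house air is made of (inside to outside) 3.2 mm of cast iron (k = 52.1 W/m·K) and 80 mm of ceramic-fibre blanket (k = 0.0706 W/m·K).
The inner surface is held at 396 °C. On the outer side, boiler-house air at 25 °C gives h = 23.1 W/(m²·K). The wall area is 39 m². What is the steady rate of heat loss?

Q ≈ 12300 W

Using the resistance-network approach (series):
R_cast iron = L/(kA) = 0.0032/(52.1×39) = 1.575×10^-6 K/W
R_ceramic-fibre blanket = L/(kA) = 0.08/(0.0706×39) = 0.02905 K/W
R_outer film = 1/(h_o·A) = 1/(23.1×39) = 0.00111 K/W
R_total = 0.03017 K/W
Q = ΔT / R_total = 371 / 0.03017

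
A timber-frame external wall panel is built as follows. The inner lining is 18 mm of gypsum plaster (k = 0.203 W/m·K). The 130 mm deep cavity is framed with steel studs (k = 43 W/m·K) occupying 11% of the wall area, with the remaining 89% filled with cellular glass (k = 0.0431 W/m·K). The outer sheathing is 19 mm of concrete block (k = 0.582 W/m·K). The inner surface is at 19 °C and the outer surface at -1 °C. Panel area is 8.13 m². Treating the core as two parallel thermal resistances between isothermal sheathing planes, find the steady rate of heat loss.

Q ≈ 1090 W

Sheathing layers in series; stud and cavity paths in parallel between them.
R_inner = 0.018/(0.203×8.13) = 0.01091 K/W
R_stud  = 0.13/(43×0.11×8.13) = 0.003381 K/W
R_cav   = 0.13/(0.0431×0.89×8.13) = 0.4169 K/W
1/R_core = 1/R_stud + 1/R_cav → R_core = 0.003353 K/W
R_outer = 0.019/(0.582×8.13) = 0.004016 K/W
R_total = 0.01828 K/W
Q = ΔT/R_total = 20/0.01828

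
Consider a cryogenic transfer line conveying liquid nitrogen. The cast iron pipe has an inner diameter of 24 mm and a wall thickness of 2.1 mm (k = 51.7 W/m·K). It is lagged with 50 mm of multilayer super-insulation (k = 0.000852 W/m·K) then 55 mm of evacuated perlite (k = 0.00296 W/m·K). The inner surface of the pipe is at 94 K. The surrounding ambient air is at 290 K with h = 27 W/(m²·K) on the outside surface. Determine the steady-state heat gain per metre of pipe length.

q′ ≈ 0.62 W/m

For a radial system each layer contributes R = ln(r_out/r_in)/(2πkL); films add R = 1/(hA).
R_cast iron pipe wall = ln(14.1/12)/(2π×51.7×1) = 4.965×10^-4 K/W
R_multilayer super-insulation = ln(64.1/14.1)/(2π×0.000852×1) = 282.9 K/W
R_evacuated perlite = ln(119.1/64.1)/(2π×0.00296×1) = 33.31 K/W
R_outer film = 1/(h_o·2πr_oL) = 1/(27×2π×0.1191×1) = 0.04949 K/W
R_total = 316.2 K/W
Q = ΔT/R_total = 196/316.2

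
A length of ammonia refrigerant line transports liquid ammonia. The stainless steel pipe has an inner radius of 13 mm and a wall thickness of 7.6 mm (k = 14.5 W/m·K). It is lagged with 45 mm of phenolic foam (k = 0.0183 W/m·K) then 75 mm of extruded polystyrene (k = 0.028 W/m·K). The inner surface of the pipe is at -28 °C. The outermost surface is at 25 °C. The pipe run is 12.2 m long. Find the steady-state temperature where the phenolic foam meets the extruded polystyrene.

T ≈ 9.06 °C

Treating each annulus and film as a series resistance:
R_stainless steel pipe wall = ln(20.6/13)/(2π×14.5×12.2) = 4.142×10^-4 K/W
R_phenolic foam = ln(65.6/20.6)/(2π×0.0183×12.2) = 0.8257 K/W
R_extruded polystyrene = ln(140.6/65.6)/(2π×0.028×12.2) = 0.3552 K/W
R_total = 1.181 K/W
Q = ΔT/R_total = 53/1.181
Q = 44.9 W
T_interface = T_inner + Q·ΣR(inner→interface) = -28 + 44.9×0.8261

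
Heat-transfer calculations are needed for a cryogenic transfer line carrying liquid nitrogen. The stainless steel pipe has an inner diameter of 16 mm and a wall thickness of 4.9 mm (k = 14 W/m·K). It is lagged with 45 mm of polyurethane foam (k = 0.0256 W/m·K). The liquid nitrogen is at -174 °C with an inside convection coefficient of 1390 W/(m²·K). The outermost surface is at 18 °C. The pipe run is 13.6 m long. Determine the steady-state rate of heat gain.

Q ≈ 279 W

Per-layer cylindrical resistances, series-summed:
R_inner film = 1/(h_i·2πr₁L) = 1/(1390×2π×0.008×13.6) = 0.001052 K/W
R_stainless steel pipe wall = ln(12.9/8)/(2π×14×13.6) = 3.994×10^-4 K/W
R_polyurethane foam = ln(57.9/12.9)/(2π×0.0256×13.6) = 0.6864 K/W
R_total = 0.6878 K/W
Q = ΔT/R_total = 192/0.6878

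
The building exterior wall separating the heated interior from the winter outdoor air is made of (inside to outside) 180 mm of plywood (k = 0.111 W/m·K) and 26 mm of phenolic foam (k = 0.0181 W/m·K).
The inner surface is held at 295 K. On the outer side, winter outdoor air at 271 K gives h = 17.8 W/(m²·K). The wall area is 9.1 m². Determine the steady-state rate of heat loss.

Q ≈ 70.1 W

Thermal resistances in series:
R_plywood = L/(kA) = 0.18/(0.111×9.1) = 0.1782 K/W
R_phenolic foam = L/(kA) = 0.026/(0.0181×9.1) = 0.1579 K/W
R_outer film = 1/(h_o·A) = 1/(17.8×9.1) = 0.006174 K/W
R_total = 0.3422 K/W
Q = ΔT / R_total = 24 / 0.3422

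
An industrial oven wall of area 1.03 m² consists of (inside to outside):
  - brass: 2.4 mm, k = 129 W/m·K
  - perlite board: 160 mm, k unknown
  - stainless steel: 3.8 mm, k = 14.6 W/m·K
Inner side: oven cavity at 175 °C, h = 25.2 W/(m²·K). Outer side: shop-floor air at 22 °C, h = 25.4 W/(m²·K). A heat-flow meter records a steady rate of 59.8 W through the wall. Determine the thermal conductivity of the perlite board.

Thermal resistances in series:
R_inner film = 1/(h_i·A) = 1/(25.2×1.03) = 0.03853 K/W
R_brass = L/(kA) = 0.0024/(129×1.03) = 1.806×10^-5 K/W
R_stainless steel = L/(kA) = 0.0038/(14.6×1.03) = 2.527×10^-4 K/W
R_outer film = 1/(h_o·A) = 1/(25.4×1.03) = 0.03822 K/W
Sum of known resistances R_other = 0.07702 K/W
Total R = ΔT/Q = 153/59.8 = 2.559 K/W
R_perlite board = R_total − R_other = 2.482 K/W
k = L/(R·A) = 0.16/(2.482×1.03)

k ≈ 0.0626 W/(m·K)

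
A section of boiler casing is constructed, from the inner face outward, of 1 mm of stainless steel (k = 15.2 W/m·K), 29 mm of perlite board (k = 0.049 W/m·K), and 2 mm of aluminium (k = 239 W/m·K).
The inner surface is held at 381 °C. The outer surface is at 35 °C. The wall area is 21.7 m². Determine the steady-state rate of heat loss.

Q ≈ 12700 W

Using the resistance-network approach (series):
R_stainless steel = L/(kA) = 0.001/(15.2×21.7) = 3.032×10^-6 K/W
R_perlite board = L/(kA) = 0.029/(0.049×21.7) = 0.02727 K/W
R_aluminium = L/(kA) = 0.002/(239×21.7) = 3.856×10^-7 K/W
R_total = 0.02728 K/W
Q = ΔT / R_total = 346 / 0.02728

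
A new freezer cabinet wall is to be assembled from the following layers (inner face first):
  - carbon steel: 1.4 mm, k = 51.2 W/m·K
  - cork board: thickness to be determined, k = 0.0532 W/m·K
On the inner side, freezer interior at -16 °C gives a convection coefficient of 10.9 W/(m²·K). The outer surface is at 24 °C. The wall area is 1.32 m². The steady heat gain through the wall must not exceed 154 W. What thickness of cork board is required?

Model the wall as resistances in series:
R_inner film = 1/(h_i·A) = 1/(10.9×1.32) = 0.0695 K/W
R_carbon steel = L/(kA) = 0.0014/(51.2×1.32) = 2.071×10^-5 K/W
Sum of the known resistances R_other = 0.06952 K/W
Required total resistance R_tot = ΔT/Q_allow = 40/154 = 0.2597 K/W
R_cork board = R_tot − R_other = 0.1902 K/W
L = R·k·A = 0.1902×0.0532×1.32

L ≈ 13.4 mm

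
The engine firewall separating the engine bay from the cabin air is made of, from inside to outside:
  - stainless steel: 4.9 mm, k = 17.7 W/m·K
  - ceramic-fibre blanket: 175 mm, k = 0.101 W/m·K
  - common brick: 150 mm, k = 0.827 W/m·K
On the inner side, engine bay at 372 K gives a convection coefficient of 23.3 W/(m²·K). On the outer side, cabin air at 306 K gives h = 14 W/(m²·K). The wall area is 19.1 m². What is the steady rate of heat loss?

Q ≈ 621 W

Treating each layer as a thermal resistance in series:
R_inner film = 1/(h_i·A) = 1/(23.3×19.1) = 0.002247 K/W
R_stainless steel = L/(kA) = 0.0049/(17.7×19.1) = 1.449×10^-5 K/W
R_ceramic-fibre blanket = L/(kA) = 0.175/(0.101×19.1) = 0.09072 K/W
R_common brick = L/(kA) = 0.15/(0.827×19.1) = 0.009496 K/W
R_outer film = 1/(h_o·A) = 1/(14×19.1) = 0.00374 K/W
R_total = 0.1062 K/W
Q = ΔT / R_total = 66 / 0.1062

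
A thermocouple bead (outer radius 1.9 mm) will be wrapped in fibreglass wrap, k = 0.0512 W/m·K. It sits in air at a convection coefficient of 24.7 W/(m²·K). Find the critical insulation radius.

For a sphere r_cr = 2k/h = 2×0.0512/24.7
r_cr = 4.15 mm; since the bare radius (1.9 mm) is below r_cr, adding a thin layer of insulation will *increase* heat loss.

r_cr ≈ 4.15 mm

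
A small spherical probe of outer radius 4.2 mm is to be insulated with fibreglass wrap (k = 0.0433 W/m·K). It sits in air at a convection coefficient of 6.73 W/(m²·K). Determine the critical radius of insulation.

r_cr ≈ 12.9 mm

For a sphere r_cr = 2k/h = 2×0.0433/6.73
r_cr = 12.9 mm; since the bare radius (4.2 mm) is below r_cr, adding a thin layer of insulation will *increase* heat loss.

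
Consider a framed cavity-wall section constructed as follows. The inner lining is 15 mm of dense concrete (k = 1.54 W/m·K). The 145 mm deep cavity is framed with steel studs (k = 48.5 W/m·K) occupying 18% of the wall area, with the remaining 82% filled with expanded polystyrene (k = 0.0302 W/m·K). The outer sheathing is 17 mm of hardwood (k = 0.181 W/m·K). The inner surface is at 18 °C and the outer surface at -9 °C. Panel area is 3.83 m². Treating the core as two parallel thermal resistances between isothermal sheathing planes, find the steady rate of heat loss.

Sheathing layers in series; stud and cavity paths in parallel between them.
R_inner = 0.015/(1.54×3.83) = 0.002543 K/W
R_stud  = 0.145/(48.5×0.18×3.83) = 0.004337 K/W
R_cav   = 0.145/(0.0302×0.82×3.83) = 1.529 K/W
1/R_core = 1/R_stud + 1/R_cav → R_core = 0.004324 K/W
R_outer = 0.017/(0.181×3.83) = 0.02452 K/W
R_total = 0.03139 K/W
Q = ΔT/R_total = 27/0.03139

Q ≈ 860 W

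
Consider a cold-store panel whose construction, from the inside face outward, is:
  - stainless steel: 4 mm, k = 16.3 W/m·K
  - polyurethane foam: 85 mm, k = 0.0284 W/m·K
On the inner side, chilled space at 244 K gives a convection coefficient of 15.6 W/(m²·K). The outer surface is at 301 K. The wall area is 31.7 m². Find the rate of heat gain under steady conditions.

Using the resistance-network approach (series):
R_inner film = 1/(h_i·A) = 1/(15.6×31.7) = 0.002022 K/W
R_stainless steel = L/(kA) = 0.004/(16.3×31.7) = 7.741×10^-6 K/W
R_polyurethane foam = L/(kA) = 0.085/(0.0284×31.7) = 0.09442 K/W
R_total = 0.09644 K/W
Q = ΔT / R_total = 57 / 0.09644

Q ≈ 591 W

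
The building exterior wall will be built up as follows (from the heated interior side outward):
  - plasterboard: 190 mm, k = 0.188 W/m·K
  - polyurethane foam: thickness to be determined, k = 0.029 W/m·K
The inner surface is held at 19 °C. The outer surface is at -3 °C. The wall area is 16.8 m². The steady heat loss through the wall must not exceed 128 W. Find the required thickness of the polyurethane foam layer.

L ≈ 54.4 mm

Model the wall as resistances in series:
R_plasterboard = L/(kA) = 0.19/(0.188×16.8) = 0.06016 K/W
Sum of the known resistances R_other = 0.06016 K/W
Required total resistance R_tot = ΔT/Q_allow = 22/128 = 0.1719 K/W
R_polyurethane foam = R_tot − R_other = 0.1117 K/W
L = R·k·A = 0.1117×0.029×16.8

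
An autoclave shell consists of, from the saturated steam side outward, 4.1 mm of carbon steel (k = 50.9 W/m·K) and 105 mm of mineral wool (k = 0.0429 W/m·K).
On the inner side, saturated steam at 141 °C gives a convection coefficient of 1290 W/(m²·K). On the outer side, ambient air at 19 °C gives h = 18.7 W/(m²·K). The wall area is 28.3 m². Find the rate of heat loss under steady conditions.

Series thermal resistances:
R_inner film = 1/(h_i·A) = 1/(1290×28.3) = 2.739×10^-5 K/W
R_carbon steel = L/(kA) = 0.0041/(50.9×28.3) = 2.846×10^-6 K/W
R_mineral wool = L/(kA) = 0.105/(0.0429×28.3) = 0.08649 K/W
R_outer film = 1/(h_o·A) = 1/(18.7×28.3) = 0.00189 K/W
R_total = 0.08841 K/W
Q = ΔT / R_total = 122 / 0.08841

Q ≈ 1380 W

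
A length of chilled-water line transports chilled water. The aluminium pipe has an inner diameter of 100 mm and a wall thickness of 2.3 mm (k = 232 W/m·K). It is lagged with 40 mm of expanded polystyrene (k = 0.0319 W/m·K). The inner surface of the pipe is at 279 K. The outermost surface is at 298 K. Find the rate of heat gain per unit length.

q′ ≈ 6.7 W/m

For a radial system each layer contributes R = ln(r_out/r_in)/(2πkL); films add R = 1/(hA).
R_aluminium pipe wall = ln(52.3/50)/(2π×232×1) = 3.085×10^-5 K/W
R_expanded polystyrene = ln(92.3/52.3)/(2π×0.0319×1) = 2.834 K/W
R_total = 2.834 K/W
Q = ΔT/R_total = 19/2.834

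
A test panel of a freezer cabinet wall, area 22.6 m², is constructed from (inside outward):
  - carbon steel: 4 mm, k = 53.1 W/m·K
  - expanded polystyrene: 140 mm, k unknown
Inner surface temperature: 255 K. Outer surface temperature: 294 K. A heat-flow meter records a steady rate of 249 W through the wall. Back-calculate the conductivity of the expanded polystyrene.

Thermal resistances in series:
R_carbon steel = L/(kA) = 0.004/(53.1×22.6) = 3.333×10^-6 K/W
Sum of known resistances R_other = 3.333×10^-6 K/W
Total R = ΔT/Q = 39/249 = 0.1566 K/W
R_expanded polystyrene = R_total − R_other = 0.1566 K/W
k = L/(R·A) = 0.14/(0.1566×22.6)

k ≈ 0.0396 W/(m·K)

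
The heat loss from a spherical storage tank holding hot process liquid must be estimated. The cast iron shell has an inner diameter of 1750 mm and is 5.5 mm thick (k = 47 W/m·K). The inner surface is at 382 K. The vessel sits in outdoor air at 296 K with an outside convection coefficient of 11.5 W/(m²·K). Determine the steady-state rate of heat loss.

Radial (spherical) resistances in series:
R_cast iron shell = (1/0.875 − 1/0.8805)/(4π×47) = 1.209×10^-5 K/W
R_outer film = 1/(h·4πr_o²) = 1/(11.5×4π×0.8805²) = 0.008926 K/W
R_total = 0.008938 K/W
Q = ΔT/R_total = 86/0.008938

Q ≈ 9620 W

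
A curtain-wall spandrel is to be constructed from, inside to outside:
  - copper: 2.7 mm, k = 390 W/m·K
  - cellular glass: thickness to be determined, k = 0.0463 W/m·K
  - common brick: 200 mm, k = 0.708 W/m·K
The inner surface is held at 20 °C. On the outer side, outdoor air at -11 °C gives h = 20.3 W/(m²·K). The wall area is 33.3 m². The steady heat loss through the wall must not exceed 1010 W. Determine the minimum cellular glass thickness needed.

Using the resistance-network approach (series):
R_copper = L/(kA) = 0.0027/(390×33.3) = 2.079×10^-7 K/W
R_common brick = L/(kA) = 0.2/(0.708×33.3) = 0.008483 K/W
R_outer film = 1/(h_o·A) = 1/(20.3×33.3) = 0.001479 K/W
Sum of the known resistances R_other = 0.009963 K/W
Required total resistance R_tot = ΔT/Q_allow = 31/1010 = 0.03069 K/W
R_cellular glass = R_tot − R_other = 0.02073 K/W
L = R·k·A = 0.02073×0.0463×33.3

L ≈ 32 mm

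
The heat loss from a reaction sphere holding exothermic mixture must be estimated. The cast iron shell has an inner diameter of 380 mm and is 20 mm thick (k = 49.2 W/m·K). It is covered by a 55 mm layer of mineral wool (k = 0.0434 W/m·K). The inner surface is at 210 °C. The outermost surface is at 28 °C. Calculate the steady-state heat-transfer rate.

Each spherical layer contributes R = (1/r_i − 1/r_o)/(4πk):
R_cast iron shell = (1/0.19 − 1/0.21)/(4π×49.2) = 8.107×10^-4 K/W
R_mineral wool = (1/0.21 − 1/0.265)/(4π×0.0434) = 1.812 K/W
R_total = 1.813 K/W
Q = ΔT/R_total = 182/1.813

Q ≈ 100 W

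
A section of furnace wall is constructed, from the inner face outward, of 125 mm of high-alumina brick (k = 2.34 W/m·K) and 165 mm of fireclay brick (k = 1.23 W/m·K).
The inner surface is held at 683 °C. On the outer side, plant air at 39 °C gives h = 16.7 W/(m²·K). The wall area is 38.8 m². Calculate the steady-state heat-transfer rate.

Using the resistance-network approach (series):
R_high-alumina brick = L/(kA) = 0.125/(2.34×38.8) = 0.001377 K/W
R_fireclay brick = L/(kA) = 0.165/(1.23×38.8) = 0.003457 K/W
R_outer film = 1/(h_o·A) = 1/(16.7×38.8) = 0.001543 K/W
R_total = 0.006377 K/W
Q = ΔT / R_total = 644 / 0.006377

Q ≈ 101000 W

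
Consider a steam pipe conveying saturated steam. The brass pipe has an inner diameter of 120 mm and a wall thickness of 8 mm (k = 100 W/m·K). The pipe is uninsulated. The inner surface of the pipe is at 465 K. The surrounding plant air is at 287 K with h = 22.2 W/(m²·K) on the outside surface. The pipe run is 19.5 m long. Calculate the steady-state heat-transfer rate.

Q ≈ 32900 W

Radial resistances (cylindrical: R_cond = ln(r_o/r_i)/(2πkL), R_conv = 1/(h·2πrL)):
R_brass pipe wall = ln(68/60)/(2π×100×19.5) = 1.022×10^-5 K/W
R_outer film = 1/(h_o·2πr_oL) = 1/(22.2×2π×0.068×19.5) = 0.005407 K/W
R_total = 0.005417 K/W
Q = ΔT/R_total = 178/0.005417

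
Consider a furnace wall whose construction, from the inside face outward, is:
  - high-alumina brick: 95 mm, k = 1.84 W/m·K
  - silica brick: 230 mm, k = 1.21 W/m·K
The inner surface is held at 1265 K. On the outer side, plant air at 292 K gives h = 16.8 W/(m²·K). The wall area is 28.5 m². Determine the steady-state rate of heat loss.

Q ≈ 92100 W

Model the wall as resistances in series:
R_high-alumina brick = L/(kA) = 0.095/(1.84×28.5) = 0.001812 K/W
R_silica brick = L/(kA) = 0.23/(1.21×28.5) = 0.00667 K/W
R_outer film = 1/(h_o·A) = 1/(16.8×28.5) = 0.002089 K/W
R_total = 0.01057 K/W
Q = ΔT / R_total = 973 / 0.01057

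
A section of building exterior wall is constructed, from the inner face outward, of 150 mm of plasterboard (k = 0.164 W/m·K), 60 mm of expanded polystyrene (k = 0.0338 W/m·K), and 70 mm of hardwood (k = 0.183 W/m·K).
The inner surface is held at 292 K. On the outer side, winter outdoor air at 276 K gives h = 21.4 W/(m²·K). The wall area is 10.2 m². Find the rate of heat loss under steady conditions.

Treating each layer as a thermal resistance in series:
R_plasterboard = L/(kA) = 0.15/(0.164×10.2) = 0.08967 K/W
R_expanded polystyrene = L/(kA) = 0.06/(0.0338×10.2) = 0.174 K/W
R_hardwood = L/(kA) = 0.07/(0.183×10.2) = 0.0375 K/W
R_outer film = 1/(h_o·A) = 1/(21.4×10.2) = 0.004581 K/W
R_total = 0.3058 K/W
Q = ΔT / R_total = 16 / 0.3058

Q ≈ 52.3 W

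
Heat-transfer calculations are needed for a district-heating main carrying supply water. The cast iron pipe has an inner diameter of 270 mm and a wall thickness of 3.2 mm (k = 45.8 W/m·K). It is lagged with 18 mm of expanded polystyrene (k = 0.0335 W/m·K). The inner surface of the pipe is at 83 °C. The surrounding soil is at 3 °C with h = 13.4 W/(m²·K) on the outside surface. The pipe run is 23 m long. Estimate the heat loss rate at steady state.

Radial resistances (cylindrical: R_cond = ln(r_o/r_i)/(2πkL), R_conv = 1/(h·2πrL)):
R_cast iron pipe wall = ln(138.2/135)/(2π×45.8×23) = 3.54×10^-6 K/W
R_expanded polystyrene = ln(156.2/138.2)/(2π×0.0335×23) = 0.02529 K/W
R_outer film = 1/(h_o·2πr_oL) = 1/(13.4×2π×0.1562×23) = 0.003306 K/W
R_total = 0.0286 K/W
Q = ΔT/R_total = 80/0.0286

Q ≈ 2800 W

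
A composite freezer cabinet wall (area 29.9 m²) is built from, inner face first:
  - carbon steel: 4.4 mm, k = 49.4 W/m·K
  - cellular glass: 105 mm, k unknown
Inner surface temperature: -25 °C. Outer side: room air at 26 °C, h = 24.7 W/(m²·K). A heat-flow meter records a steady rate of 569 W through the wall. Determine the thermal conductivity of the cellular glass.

k ≈ 0.0398 W/(m·K)

Treating each layer as a thermal resistance in series:
R_carbon steel = L/(kA) = 0.0044/(49.4×29.9) = 2.979×10^-6 K/W
R_outer film = 1/(h_o·A) = 1/(24.7×29.9) = 0.001354 K/W
Sum of known resistances R_other = 0.001357 K/W
Total R = ΔT/Q = 51/569 = 0.08963 K/W
R_cellular glass = R_total − R_other = 0.08827 K/W
k = L/(R·A) = 0.105/(0.08827×29.9)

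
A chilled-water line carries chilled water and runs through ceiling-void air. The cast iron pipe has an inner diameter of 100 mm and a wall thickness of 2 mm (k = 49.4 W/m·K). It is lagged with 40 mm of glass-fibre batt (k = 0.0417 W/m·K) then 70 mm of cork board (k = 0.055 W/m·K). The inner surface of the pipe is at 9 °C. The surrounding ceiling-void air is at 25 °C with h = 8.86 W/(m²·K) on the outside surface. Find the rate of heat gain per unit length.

q′ ≈ 4.08 W/m

Per-layer cylindrical resistances, series-summed:
R_cast iron pipe wall = ln(52/50)/(2π×49.4×1) = 1.264×10^-4 K/W
R_glass-fibre batt = ln(92/52)/(2π×0.0417×1) = 2.178 K/W
R_cork board = ln(162/92)/(2π×0.055×1) = 1.637 K/W
R_outer film = 1/(h_o·2πr_oL) = 1/(8.86×2π×0.162×1) = 0.1109 K/W
R_total = 3.926 K/W
Q = ΔT/R_total = 16/3.926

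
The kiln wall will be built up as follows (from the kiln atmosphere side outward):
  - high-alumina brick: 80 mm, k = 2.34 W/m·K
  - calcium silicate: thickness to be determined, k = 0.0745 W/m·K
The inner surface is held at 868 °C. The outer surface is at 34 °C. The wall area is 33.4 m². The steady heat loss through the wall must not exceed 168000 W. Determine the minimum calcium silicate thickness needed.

Thermal resistances in series:
R_high-alumina brick = L/(kA) = 0.08/(2.34×33.4) = 0.001024 K/W
Sum of the known resistances R_other = 0.001024 K/W
Required total resistance R_tot = ΔT/Q_allow = 834/168000 = 0.004964 K/W
R_calcium silicate = R_tot − R_other = 0.003941 K/W
L = R·k·A = 0.003941×0.0745×33.4

L ≈ 9.81 mm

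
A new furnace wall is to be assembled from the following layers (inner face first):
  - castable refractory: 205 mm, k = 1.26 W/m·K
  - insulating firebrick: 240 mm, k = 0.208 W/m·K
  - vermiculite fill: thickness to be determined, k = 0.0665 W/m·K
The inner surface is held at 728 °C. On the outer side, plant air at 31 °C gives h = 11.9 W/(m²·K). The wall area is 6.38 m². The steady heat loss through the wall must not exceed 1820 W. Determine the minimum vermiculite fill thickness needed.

L ≈ 69.3 mm

Using the resistance-network approach (series):
R_castable refractory = L/(kA) = 0.205/(1.26×6.38) = 0.0255 K/W
R_insulating firebrick = L/(kA) = 0.24/(0.208×6.38) = 0.1809 K/W
R_outer film = 1/(h_o·A) = 1/(11.9×6.38) = 0.01317 K/W
Sum of the known resistances R_other = 0.2195 K/W
Required total resistance R_tot = ΔT/Q_allow = 697/1820 = 0.383 K/W
R_vermiculite fill = R_tot − R_other = 0.1634 K/W
L = R·k·A = 0.1634×0.0665×6.38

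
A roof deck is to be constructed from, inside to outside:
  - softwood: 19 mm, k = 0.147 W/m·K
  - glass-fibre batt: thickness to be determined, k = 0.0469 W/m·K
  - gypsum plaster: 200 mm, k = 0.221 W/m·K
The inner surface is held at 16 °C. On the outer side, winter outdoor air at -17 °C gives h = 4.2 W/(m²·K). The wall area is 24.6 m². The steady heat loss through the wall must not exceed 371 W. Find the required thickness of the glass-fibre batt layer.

L ≈ 43 mm

Treating each layer as a thermal resistance in series:
R_softwood = L/(kA) = 0.019/(0.147×24.6) = 0.005254 K/W
R_gypsum plaster = L/(kA) = 0.2/(0.221×24.6) = 0.03679 K/W
R_outer film = 1/(h_o·A) = 1/(4.2×24.6) = 0.009679 K/W
Sum of the known resistances R_other = 0.05172 K/W
Required total resistance R_tot = ΔT/Q_allow = 33/371 = 0.08895 K/W
R_glass-fibre batt = R_tot − R_other = 0.03723 K/W
L = R·k·A = 0.03723×0.0469×24.6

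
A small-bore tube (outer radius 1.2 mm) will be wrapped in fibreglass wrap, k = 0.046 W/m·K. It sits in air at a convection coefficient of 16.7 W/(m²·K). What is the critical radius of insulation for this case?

For a cylinder r_cr = k/h = 0.046/16.7
r_cr = 2.75 mm; since the bare radius (1.2 mm) is below r_cr, adding a thin layer of insulation will *increase* heat loss.

r_cr ≈ 2.75 mm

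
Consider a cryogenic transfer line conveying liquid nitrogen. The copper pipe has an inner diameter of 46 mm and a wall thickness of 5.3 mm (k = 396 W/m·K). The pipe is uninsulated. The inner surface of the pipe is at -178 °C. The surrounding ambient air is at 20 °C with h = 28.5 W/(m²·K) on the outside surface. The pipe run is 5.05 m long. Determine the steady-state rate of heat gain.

Q ≈ 5070 W

Treating each annulus and film as a series resistance:
R_copper pipe wall = ln(28.3/23)/(2π×396×5.05) = 1.65×10^-5 K/W
R_outer film = 1/(h_o·2πr_oL) = 1/(28.5×2π×0.0283×5.05) = 0.03907 K/W
R_total = 0.03909 K/W
Q = ΔT/R_total = 198/0.03909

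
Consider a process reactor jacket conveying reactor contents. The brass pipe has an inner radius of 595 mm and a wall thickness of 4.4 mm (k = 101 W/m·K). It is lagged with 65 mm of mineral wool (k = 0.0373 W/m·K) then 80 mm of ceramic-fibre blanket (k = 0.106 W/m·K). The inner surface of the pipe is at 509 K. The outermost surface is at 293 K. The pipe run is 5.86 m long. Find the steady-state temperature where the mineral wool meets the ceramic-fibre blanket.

Per-layer cylindrical resistances, series-summed:
R_brass pipe wall = ln(599.4/595)/(2π×101×5.86) = 1.981×10^-6 K/W
R_mineral wool = ln(664.4/599.4)/(2π×0.0373×5.86) = 0.07497 K/W
R_ceramic-fibre blanket = ln(744.4/664.4)/(2π×0.106×5.86) = 0.02913 K/W
R_total = 0.1041 K/W
Q = ΔT/R_total = 216/0.1041
Q = 2070 W
T_interface = T_inner − Q·ΣR(inner→interface) = 509 − 2070×0.07497

T ≈ 353 K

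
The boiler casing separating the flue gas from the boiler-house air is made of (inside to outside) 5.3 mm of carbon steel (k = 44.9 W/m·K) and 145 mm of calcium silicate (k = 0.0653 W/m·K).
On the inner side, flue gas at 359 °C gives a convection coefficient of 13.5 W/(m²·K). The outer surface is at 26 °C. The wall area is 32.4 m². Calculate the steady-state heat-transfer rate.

Using the resistance-network approach (series):
R_inner film = 1/(h_i·A) = 1/(13.5×32.4) = 0.002286 K/W
R_carbon steel = L/(kA) = 0.0053/(44.9×32.4) = 3.643×10^-6 K/W
R_calcium silicate = L/(kA) = 0.145/(0.0653×32.4) = 0.06853 K/W
R_total = 0.07082 K/W
Q = ΔT / R_total = 333 / 0.07082

Q ≈ 4700 W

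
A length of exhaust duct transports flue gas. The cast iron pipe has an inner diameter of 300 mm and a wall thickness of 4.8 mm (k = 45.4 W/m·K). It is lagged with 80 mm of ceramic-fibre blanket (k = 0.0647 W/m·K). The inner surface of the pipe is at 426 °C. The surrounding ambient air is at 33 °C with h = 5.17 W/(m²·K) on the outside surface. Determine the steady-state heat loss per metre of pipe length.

Treating each annulus and film as a series resistance:
R_cast iron pipe wall = ln(154.8/150)/(2π×45.4×1) = 1.104×10^-4 K/W
R_ceramic-fibre blanket = ln(234.8/154.8)/(2π×0.0647×1) = 1.025 K/W
R_outer film = 1/(h_o·2πr_oL) = 1/(5.17×2π×0.2348×1) = 0.1311 K/W
R_total = 1.156 K/W
Q = ΔT/R_total = 393/1.156

q′ ≈ 340 W/m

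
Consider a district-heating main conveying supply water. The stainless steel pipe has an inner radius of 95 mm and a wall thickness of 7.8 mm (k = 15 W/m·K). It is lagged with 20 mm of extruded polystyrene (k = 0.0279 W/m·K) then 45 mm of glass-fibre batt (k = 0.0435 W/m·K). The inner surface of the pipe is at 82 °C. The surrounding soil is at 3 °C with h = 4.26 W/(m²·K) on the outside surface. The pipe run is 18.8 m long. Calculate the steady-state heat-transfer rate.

Q ≈ 624 W

For a radial system each layer contributes R = ln(r_out/r_in)/(2πkL); films add R = 1/(hA).
R_stainless steel pipe wall = ln(102.8/95)/(2π×15×18.8) = 4.453×10^-5 K/W
R_extruded polystyrene = ln(122.8/102.8)/(2π×0.0279×18.8) = 0.05394 K/W
R_glass-fibre batt = ln(167.8/122.8)/(2π×0.0435×18.8) = 0.06076 K/W
R_outer film = 1/(h_o·2πr_oL) = 1/(4.26×2π×0.1678×18.8) = 0.01184 K/W
R_total = 0.1266 K/W
Q = ΔT/R_total = 79/0.1266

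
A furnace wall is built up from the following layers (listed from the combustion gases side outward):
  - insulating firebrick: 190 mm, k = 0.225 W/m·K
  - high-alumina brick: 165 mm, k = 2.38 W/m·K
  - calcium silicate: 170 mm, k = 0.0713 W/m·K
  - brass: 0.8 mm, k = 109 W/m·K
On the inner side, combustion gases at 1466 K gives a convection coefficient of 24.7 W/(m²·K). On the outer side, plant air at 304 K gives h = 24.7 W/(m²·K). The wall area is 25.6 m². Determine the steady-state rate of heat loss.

Using the resistance-network approach (series):
R_inner film = 1/(h_i·A) = 1/(24.7×25.6) = 0.001581 K/W
R_insulating firebrick = L/(kA) = 0.19/(0.225×25.6) = 0.03299 K/W
R_high-alumina brick = L/(kA) = 0.165/(2.38×25.6) = 0.002708 K/W
R_calcium silicate = L/(kA) = 0.17/(0.0713×25.6) = 0.09314 K/W
R_brass = L/(kA) = 0.0008/(109×25.6) = 2.867×10^-7 K/W
R_outer film = 1/(h_o·A) = 1/(24.7×25.6) = 0.001581 K/W
R_total = 0.132 K/W
Q = ΔT / R_total = 1162 / 0.132

Q ≈ 8800 W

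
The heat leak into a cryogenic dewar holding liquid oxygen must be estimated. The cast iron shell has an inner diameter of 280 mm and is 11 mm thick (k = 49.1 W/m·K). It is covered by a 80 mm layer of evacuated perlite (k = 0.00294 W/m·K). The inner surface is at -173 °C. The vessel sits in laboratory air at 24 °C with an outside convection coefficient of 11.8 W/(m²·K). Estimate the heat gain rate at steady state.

Q ≈ 3.17 W

For a spherical shell R = (1/r₁ − 1/r₂)/(4πk); film R = 1/(h·4πr²). In series:
R_cast iron shell = (1/0.14 − 1/0.151)/(4π×49.1) = 8.433×10^-4 K/W
R_evacuated perlite = (1/0.151 − 1/0.231)/(4π×0.00294) = 62.08 K/W
R_outer film = 1/(h·4πr_o²) = 1/(11.8×4π×0.231²) = 0.1264 K/W
R_total = 62.21 K/W
Q = ΔT/R_total = 197/62.21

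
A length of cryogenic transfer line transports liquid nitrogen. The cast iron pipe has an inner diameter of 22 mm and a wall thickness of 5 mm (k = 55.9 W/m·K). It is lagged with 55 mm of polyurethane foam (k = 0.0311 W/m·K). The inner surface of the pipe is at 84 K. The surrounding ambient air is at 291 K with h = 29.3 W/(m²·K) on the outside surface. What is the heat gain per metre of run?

q′ ≈ 26.9 W/m

Treating each annulus and film as a series resistance:
R_cast iron pipe wall = ln(16/11)/(2π×55.9×1) = 0.001067 K/W
R_polyurethane foam = ln(71/16)/(2π×0.0311×1) = 7.626 K/W
R_outer film = 1/(h_o·2πr_oL) = 1/(29.3×2π×0.071×1) = 0.07651 K/W
R_total = 7.703 K/W
Q = ΔT/R_total = 207/7.703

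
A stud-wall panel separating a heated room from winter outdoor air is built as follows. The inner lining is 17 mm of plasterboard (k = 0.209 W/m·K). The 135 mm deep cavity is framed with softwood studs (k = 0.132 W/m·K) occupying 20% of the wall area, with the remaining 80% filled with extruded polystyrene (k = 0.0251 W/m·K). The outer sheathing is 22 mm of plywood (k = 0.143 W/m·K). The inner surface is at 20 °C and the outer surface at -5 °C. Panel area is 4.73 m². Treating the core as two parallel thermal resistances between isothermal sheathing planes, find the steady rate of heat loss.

Q ≈ 37.7 W

Sheathing layers in series; stud and cavity paths in parallel between them.
R_inner = 0.017/(0.209×4.73) = 0.0172 K/W
R_stud  = 0.135/(0.132×0.2×4.73) = 1.081 K/W
R_cav   = 0.135/(0.0251×0.8×4.73) = 1.421 K/W
1/R_core = 1/R_stud + 1/R_cav → R_core = 0.6141 K/W
R_outer = 0.022/(0.143×4.73) = 0.03253 K/W
R_total = 0.6638 K/W
Q = ΔT/R_total = 25/0.6638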